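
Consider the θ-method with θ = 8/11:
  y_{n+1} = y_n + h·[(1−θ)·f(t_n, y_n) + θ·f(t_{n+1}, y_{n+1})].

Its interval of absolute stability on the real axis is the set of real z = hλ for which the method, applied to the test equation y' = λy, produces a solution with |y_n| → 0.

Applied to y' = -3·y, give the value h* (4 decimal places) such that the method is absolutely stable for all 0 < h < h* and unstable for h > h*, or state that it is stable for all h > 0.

With y'=λy (z=hλ):
  y_{n+1} = y_n + z·[3/11·y_n + 8/11·y_{n+1}] ⇒ (1 − 8/11z)y_{n+1} = (1 + 3/11z)y_n
  ⇒ R(z) = (1 + 3/11z)/(1 − 8/11z).

Need |R(x)|<1, x<0.
x=-1.5: |R|=0.2826
x=-2: |R|=0.1852
x=-10: |R|=0.2088
x=-100: |R|=0.3564
θ=8/11≥1/2 ⇒ |1+3/11x|<|1−8/11x| ∀x<0 ⇒ stable on all of ℝ⁻.

unbounded; (−∞, 0). Any h>0 works for λ=-3.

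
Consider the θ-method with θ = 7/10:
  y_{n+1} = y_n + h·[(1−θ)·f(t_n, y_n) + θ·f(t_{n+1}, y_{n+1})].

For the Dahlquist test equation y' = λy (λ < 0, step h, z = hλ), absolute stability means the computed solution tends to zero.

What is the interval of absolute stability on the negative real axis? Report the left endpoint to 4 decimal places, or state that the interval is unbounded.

unbounded; (−∞, 0).

With y'=λy (z=hλ):
  y_{n+1} = y_n + z·[3/10·y_n + 7/10·y_{n+1}] ⇒ (1 − 7/10z)y_{n+1} = (1 + 3/10z)y_n
  Hence R(z) = (1 + 3/10z)/(1 − 7/10z).

Need |R(x)|<1, x<0.
x=-0.34: |R|=0.7254
x=-2: |R|=0.1667
x=-10: |R|=0.2500
x=-100: |R|=0.4085
θ=7/10≥1/2 ⇒ |1+3/10x|<|1−7/10x| ∀x<0 ⇒ interval (−∞,0).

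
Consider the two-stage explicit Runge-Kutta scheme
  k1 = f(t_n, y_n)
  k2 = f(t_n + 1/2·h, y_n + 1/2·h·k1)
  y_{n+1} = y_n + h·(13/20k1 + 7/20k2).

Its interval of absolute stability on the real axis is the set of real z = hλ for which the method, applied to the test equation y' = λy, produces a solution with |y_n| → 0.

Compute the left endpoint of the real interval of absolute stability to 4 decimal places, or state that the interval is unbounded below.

Test eqn y'=λy, z=hλ:
  k1=λy_n ⇒ h·k1=z·y_n;  k2=λ(1+1/2z)y_n ⇒ h·k2=z(1+1/2z)y_n
  y_{n+1}/y_n = 1 + 13/20z + 7/20z(1+1/2z) = 1 + z + 7/40z²
  R(z) = 1 + z + 7/40z².

Need |R(x)|<1, x<0.
x=-1.51: |R|=0.1110
R=1: x+7/40x²=0 ⇒ x=−40/7=-5.7143; min R=1−1/(4·7/40)=-0.4286>−1
Confirm numerically:
  x=-5.374: |R|=0.67998 <1
  x=-3.739: |R|=0.29248 <1
  x=-2.494: |R|=0.40549 <1
  x=-5.860: |R|=1.14943 >1
  x=-5.742: |R|=1.02785 >1
So |R|<1 on (-5.7143, 0).

z* = -5.7143.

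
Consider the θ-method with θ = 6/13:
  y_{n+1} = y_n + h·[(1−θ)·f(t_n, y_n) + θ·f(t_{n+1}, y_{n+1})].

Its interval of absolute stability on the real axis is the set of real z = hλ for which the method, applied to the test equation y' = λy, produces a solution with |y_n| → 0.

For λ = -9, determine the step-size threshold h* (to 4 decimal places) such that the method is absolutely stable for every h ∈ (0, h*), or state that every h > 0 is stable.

(-26.0000,0); λ=-9 ⇒ h* = (26)/9 = 2.8889.

With y'=λy (z=hλ):
  y_{n+1} = y_n + z·[7/13·y_n + 6/13·y_{n+1}] ⇒ (1 − 6/13z)y_{n+1} = (1 + 7/13z)y_n
  ⇒ R(z) = (1 + 7/13z)/(1 − 6/13z).

Boundary: |R(x)|=1, x<0.
x=-0.69: |R|=0.4767
R=−1: 1+7/13x = −1+6/13x ⇒ -1/13x=2 ⇒ x=2/(-1/13)=-26.0000
Confirm numerically:
  x=-21.257: |R|=0.96625 <1
  x=-16.795: |R|=0.91909 <1
  x=-10.560: |R|=0.79780 <1
  x=-26.439: |R|=1.00256 >1
  x=-26.234: |R|=1.00137 >1
  x=-26.085: |R|=1.00050 >1
So |R|<1 on (-26.0000, 0).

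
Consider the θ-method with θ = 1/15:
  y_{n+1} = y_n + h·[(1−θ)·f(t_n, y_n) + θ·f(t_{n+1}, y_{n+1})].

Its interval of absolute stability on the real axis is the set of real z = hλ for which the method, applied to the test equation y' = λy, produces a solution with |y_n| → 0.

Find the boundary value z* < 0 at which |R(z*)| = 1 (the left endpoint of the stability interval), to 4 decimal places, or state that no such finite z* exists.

left endpoint -2.3077.

With y'=λy (z=hλ):
  y_{n+1} = y_n + z·[14/15·y_n + 1/15·y_{n+1}] ⇒ (1 − 1/15z)y_{n+1} = (1 + 14/15z)y_n
  R(z) = (1 + 14/15z)/(1 − 1/15z).

Boundary: |R(x)|=1, x<0.
x=-0.61: |R|=0.4138
R=−1: 1+14/15x = −1+1/15x ⇒ -13/15x=2 ⇒ x=2/(-13/15)=-2.3077
Confirm numerically:
  x=-2.283: |R|=0.98143 <1
  x=-1.281: |R|=0.18021 <1
  x=-1.204: |R|=0.11454 <1
  x=-2.837: |R|=1.38577 >1
  x=-2.726: |R|=1.30678 >1
  x=-2.384: |R|=1.05706 >1
So |R|<1 on (-2.3077, 0).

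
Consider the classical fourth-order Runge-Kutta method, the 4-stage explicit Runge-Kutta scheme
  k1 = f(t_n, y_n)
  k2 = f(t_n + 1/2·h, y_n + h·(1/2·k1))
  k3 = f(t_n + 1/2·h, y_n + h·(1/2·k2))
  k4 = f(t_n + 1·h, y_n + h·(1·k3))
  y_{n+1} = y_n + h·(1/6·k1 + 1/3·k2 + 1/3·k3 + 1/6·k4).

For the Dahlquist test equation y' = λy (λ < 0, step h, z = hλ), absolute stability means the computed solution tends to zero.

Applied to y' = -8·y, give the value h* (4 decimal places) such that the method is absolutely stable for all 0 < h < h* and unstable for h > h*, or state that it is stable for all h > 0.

On y'=λy, z=hλ:
  order 4, 4-stage ⇒ R(z)=1+z+z^2/2+z^3/6+z^4/24
  (e.g. R(-0.97)=0.38523, |R|=0.38523)

Boundary: |R(x)|=1, x<0.
x=-0.97: |R|=0.3852
|R(-2.82)|=1.0536 |R(-2.69)|=0.8656 |R(-1.99)|=0.3300
Bisect:
  x_lo=-3.5332 |R|=2.8506  x_hi=-0.3805 |R|=0.6835
  mid=-1.95687 |R|=0.31987 →hi
  mid=-2.74503 |R|=0.94097 →hi
  mid=-3.13910 |R|=1.67831 →lo
  mid=-2.94207 |R|=1.26326 →lo
  mid=-2.84355 |R|=1.09144 →lo
  mid=-2.79429 |R|=1.01364 →lo
  mid=-2.76966 |R|=0.97668 →hi
  mid=-2.78197 |R|=0.99500 →hi
  ...
  [-2.78543,-2.78524] ⇒ x*=-2.7853
So |R|<1 on (-2.7853, 0).

(-2.7853,0); λ=-8 ⇒ h* = 0.3482.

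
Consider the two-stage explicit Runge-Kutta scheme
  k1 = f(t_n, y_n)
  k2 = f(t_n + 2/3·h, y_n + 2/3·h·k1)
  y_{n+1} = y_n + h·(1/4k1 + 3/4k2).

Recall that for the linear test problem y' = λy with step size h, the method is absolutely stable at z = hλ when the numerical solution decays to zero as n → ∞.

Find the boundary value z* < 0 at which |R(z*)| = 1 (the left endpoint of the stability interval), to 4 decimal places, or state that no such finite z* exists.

z* = -2.0000.

With y'=λy (z=hλ):
  k1=λy_n ⇒ h·k1=z·y_n;  k2=λ(1+2/3z)y_n ⇒ h·k2=z(1+2/3z)y_n
  y_{n+1}/y_n = 1 + 1/4z + 3/4z(1+2/3z) = 1 + z + 1/2z²
  Hence R(z) = 1 + z + 1/2z².

Need |R(x)|<1, x<0.
x=-0.9: |R|=0.5050
R=1: x+1/2x²=0 ⇒ x=−2=-2.0000; min R=1−1/(4·1/2)=0.5000>−1
Confirm numerically:
  x=-1.924: |R|=0.92689 <1
  x=-1.254: |R|=0.53226 <1
  x=-0.882: |R|=0.50696 <1
  x=-2.436: |R|=1.53105 >1
  x=-2.047: |R|=1.04810 >1
Interval (-2.0000, 0).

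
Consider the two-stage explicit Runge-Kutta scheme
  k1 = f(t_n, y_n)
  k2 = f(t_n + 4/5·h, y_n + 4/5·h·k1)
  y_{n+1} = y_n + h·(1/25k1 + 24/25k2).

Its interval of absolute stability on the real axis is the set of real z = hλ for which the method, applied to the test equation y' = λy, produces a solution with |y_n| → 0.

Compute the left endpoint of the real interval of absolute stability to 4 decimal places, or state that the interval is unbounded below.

On y'=λy, z=hλ:
  k1=λy_n ⇒ h·k1=z·y_n;  k2=λ(1+4/5z)y_n ⇒ h·k2=z(1+4/5z)y_n
  y_{n+1}/y_n = 1 + 1/25z + 24/25z(1+4/5z) = 1 + z + 96/125z²
  R(z) = 1 + z + 96/125z².

Find x<0 with |R(x)|<1.
x=-0.44: |R|=0.7087
R=1: x+96/125x²=0 ⇒ x=−125/96=-1.3021; min R=1−1/(4·96/125)=0.6745>−1
Confirm numerically:
  x=-1.190: |R|=0.89756 <1
  x=-0.800: |R|=0.69152 <1
  x=-0.753: |R|=0.68246 <1
  x=-1.835: |R|=1.75103 >1
  x=-1.381: |R|=1.08370 >1
Interval (-1.3021, 0).

left endpoint -1.3021.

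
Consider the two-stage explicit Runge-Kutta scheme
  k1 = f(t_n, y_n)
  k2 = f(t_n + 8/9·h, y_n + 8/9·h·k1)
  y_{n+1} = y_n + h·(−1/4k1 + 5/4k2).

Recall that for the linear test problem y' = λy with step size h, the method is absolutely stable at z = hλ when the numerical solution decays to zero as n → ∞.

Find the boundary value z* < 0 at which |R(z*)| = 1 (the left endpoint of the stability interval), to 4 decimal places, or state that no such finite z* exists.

Set f=λy, z=hλ:
  k1=λy_n ⇒ h·k1=z·y_n;  k2=λ(1+8/9z)y_n ⇒ h·k2=z(1+8/9z)y_n
  y_{n+1}/y_n = 1 − 1/4z + 5/4z(1+8/9z) = 1 + z + 10/9z²
  ⇒ R(z) = 1 + z + 10/9z².

Need |R(x)|<1, x<0.
x=-0.63: |R|=0.8110
R=1: x+10/9x²=0 ⇒ x=−9/10=-0.9000; min R=1−1/(4·10/9)=0.7750>−1
Confirm numerically:
  x=-0.512: |R|=0.77927 <1
  x=-0.473: |R|=0.77559 <1
  x=-0.471: |R|=0.77549 <1
  x=-1.178: |R|=1.36387 >1
  x=-1.162: |R|=1.33827 >1
Stable set (-0.9000, 0).

left endpoint -0.9000.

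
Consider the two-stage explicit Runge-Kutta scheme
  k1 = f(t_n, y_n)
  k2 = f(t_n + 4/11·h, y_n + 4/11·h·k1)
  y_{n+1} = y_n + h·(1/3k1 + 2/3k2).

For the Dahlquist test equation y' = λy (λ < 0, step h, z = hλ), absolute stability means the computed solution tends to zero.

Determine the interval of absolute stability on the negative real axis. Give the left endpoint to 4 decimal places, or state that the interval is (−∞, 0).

(-4.1250, 0).

Set f=λy, z=hλ:
  k1=λy_n ⇒ h·k1=z·y_n;  k2=λ(1+4/11z)y_n ⇒ h·k2=z(1+4/11z)y_n
  y_{n+1}/y_n = 1 + 1/3z + 2/3z(1+4/11z) = 1 + z + 8/33z²
  R(z) = 1 + z + 8/33z².

Boundary: |R(x)|=1, x<0.
x=-0.66: |R|=0.4456
R=1: x+8/33x²=0 ⇒ x=−33/8=-4.1250; min R=1−1/(4·8/33)=-0.0312>−1
Confirm numerically:
  x=-3.991: |R|=0.87035 <1
  x=-2.692: |R|=0.06482 <1
  x=-2.028: |R|=0.03096 <1
  x=-4.671: |R|=1.61827 >1
  x=-4.319: |R|=1.20312 >1
  x=-4.150: |R|=1.02515 >1
So |R|<1 on (-4.1250, 0).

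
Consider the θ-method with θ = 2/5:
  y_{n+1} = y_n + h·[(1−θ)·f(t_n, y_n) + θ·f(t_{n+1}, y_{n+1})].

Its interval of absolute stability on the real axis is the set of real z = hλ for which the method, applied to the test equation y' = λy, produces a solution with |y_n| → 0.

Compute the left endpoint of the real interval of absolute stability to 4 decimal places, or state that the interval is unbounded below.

left endpoint -10.0000.

With y'=λy (z=hλ):
  y_{n+1} = y_n + z·[3/5·y_n + 2/5·y_{n+1}] ⇒ (1 − 2/5z)y_{n+1} = (1 + 3/5z)y_n
  R(z) = (1 + 3/5z)/(1 − 2/5z).

Need |R(x)|<1, x<0.
x=-1.8: |R|=0.0465
R=−1: 1+3/5x = −1+2/5x ⇒ -1/5x=2 ⇒ x=2/(-1/5)=-10.0000
Confirm numerically:
  x=-9.975: |R|=0.99900 <1
  x=-7.680: |R|=0.88605 <1
  x=-5.928: |R|=0.75842 <1
  x=-10.423: |R|=1.01637 >1
  x=-10.314: |R|=1.01225 >1
  x=-10.061: |R|=1.00243 >1
Interval (-10.0000, 0).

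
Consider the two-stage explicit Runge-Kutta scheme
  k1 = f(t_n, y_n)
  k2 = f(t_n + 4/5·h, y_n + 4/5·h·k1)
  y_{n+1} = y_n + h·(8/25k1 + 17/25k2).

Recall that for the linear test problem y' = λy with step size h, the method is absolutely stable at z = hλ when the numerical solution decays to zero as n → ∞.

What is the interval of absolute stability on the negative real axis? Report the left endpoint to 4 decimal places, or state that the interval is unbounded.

With y'=λy (z=hλ):
  k1=λy_n ⇒ h·k1=z·y_n;  k2=λ(1+4/5z)y_n ⇒ h·k2=z(1+4/5z)y_n
  y_{n+1}/y_n = 1 + 8/25z + 17/25z(1+4/5z) = 1 + z + 68/125z²
  so R(z) = 1 + z + 68/125z².

Solve |R(x)|<1 on ℝ⁻.
x=-0.61: |R|=0.5924
R=1: x+68/125x²=0 ⇒ x=−125/68=-1.8382; min R=1−1/(4·68/125)=0.5404>−1
Confirm numerically:
  x=-0.962: |R|=0.54144 <1
  x=-0.799: |R|=0.54829 <1
  x=-0.758: |R|=0.55456 <1
  x=-2.386: |R|=1.71099 >1
  x=-2.342: |R|=1.64182 >1
  x=-1.954: |R|=1.12306 >1
Interval (-1.8382, 0).

(-1.8382, 0).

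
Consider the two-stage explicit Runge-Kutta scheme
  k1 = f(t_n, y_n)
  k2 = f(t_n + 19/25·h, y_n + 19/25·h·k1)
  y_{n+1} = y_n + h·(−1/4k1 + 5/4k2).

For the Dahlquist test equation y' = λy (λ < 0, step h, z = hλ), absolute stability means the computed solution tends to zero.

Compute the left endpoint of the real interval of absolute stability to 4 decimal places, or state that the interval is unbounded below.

z* = -1.0526.

Set f=λy, z=hλ:
  k1=λy_n ⇒ h·k1=z·y_n;  k2=λ(1+19/25z)y_n ⇒ h·k2=z(1+19/25z)y_n
  y_{n+1}/y_n = 1 − 1/4z + 5/4z(1+19/25z) = 1 + z + 19/20z²
  R(z) = 1 + z + 19/20z².

Find x<0 with |R(x)|<1.
x=-1.51: |R|=1.6561
R=1: x+19/20x²=0 ⇒ x=−20/19=-1.0526; min R=1−1/(4·19/20)=0.7368>−1
Confirm numerically:
  x=-0.961: |R|=0.91634 <1
  x=-0.647: |R|=0.75068 <1
  x=-0.491: |R|=0.73803 <1
  x=-1.541: |R|=1.71495 >1
  x=-1.416: |R|=1.48880 >1
Stable set (-1.0526, 0).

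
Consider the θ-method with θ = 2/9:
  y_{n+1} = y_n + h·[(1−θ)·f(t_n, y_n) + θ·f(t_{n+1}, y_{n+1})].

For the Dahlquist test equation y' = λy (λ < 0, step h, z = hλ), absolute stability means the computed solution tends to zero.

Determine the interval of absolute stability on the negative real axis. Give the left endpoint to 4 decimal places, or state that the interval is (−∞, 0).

(-3.6000, 0).

With y'=λy (z=hλ):
  y_{n+1} = y_n + z·[7/9·y_n + 2/9·y_{n+1}] ⇒ (1 − 2/9z)y_{n+1} = (1 + 7/9z)y_n
  R(z) = (1 + 7/9z)/(1 − 2/9z).

Find x<0 with |R(x)|<1.
x=-1: |R|=0.1818
R=−1: 1+7/9x = −1+2/9x ⇒ -5/9x=2 ⇒ x=2/(-5/9)=-3.6000
Confirm numerically:
  x=-3.035: |R|=0.81254 <1
  x=-2.712: |R|=0.69218 <1
  x=-2.020: |R|=0.39417 <1
  x=-1.621: |R|=0.19172 <1
  x=-4.178: |R|=1.16651 >1
  x=-3.803: |R|=1.06112 >1
So |R|<1 on (-3.6000, 0).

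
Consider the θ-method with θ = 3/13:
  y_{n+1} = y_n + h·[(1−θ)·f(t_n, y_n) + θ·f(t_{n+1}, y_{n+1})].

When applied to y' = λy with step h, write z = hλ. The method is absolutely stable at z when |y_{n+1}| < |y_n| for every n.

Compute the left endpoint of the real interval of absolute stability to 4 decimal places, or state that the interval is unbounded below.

With y'=λy (z=hλ):
  y_{n+1} = y_n + z·[10/13·y_n + 3/13·y_{n+1}] ⇒ (1 − 3/13z)y_{n+1} = (1 + 10/13z)y_n
  Hence R(z) = (1 + 10/13z)/(1 − 3/13z).

Solve |R(x)|<1 on ℝ⁻.
x=-0.42: |R|=0.6171
R=−1: 1+10/13x = −1+3/13x ⇒ -7/13x=2 ⇒ x=2/(-7/13)=-3.7143
Confirm numerically:
  x=-3.191: |R|=0.83773 <1
  x=-2.047: |R|=0.39026 <1
  x=-1.881: |R|=0.31165 <1
  x=-4.086: |R|=1.10302 >1
  x=-3.878: |R|=1.04652 >1
So |R|<1 on (-3.7143, 0).

left endpoint -3.7143.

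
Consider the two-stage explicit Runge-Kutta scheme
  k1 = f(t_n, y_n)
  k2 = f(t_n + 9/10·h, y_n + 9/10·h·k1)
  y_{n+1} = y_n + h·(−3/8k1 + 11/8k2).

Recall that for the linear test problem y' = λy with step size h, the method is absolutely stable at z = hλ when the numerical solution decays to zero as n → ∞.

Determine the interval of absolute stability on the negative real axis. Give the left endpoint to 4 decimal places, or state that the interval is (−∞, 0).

(-0.8081, 0).

With y'=λy (z=hλ):
  k1=λy_n ⇒ h·k1=z·y_n;  k2=λ(1+9/10z)y_n ⇒ h·k2=z(1+9/10z)y_n
  y_{n+1}/y_n = 1 − 3/8z + 11/8z(1+9/10z) = 1 + z + 99/80z²
  R(z) = 1 + z + 99/80z².

Solve |R(x)|<1 on ℝ⁻.
x=-0.66: |R|=0.8791
R=1: x+99/80x²=0 ⇒ x=−80/99=-0.8081; min R=1−1/(4·99/80)=0.7980>−1
Confirm numerically:
  x=-0.773: |R|=0.96644 <1
  x=-0.765: |R|=0.95922 <1
  x=-0.674: |R|=0.88817 <1
  x=-1.375: |R|=1.96465 >1
  x=-1.160: |R|=1.50518 >1
  x=-0.897: |R|=1.09870 >1
Interval (-0.8081, 0).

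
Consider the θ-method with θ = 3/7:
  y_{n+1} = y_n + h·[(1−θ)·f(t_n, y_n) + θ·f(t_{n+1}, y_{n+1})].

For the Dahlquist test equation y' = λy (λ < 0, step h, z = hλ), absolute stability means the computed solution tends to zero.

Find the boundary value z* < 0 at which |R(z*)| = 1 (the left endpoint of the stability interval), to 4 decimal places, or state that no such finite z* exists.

With y'=λy (z=hλ):
  y_{n+1} = y_n + z·[4/7·y_n + 3/7·y_{n+1}] ⇒ (1 − 3/7z)y_{n+1} = (1 + 4/7z)y_n
  so R(z) = (1 + 4/7z)/(1 − 3/7z).

Solve |R(x)|<1 on ℝ⁻.
x=-0.34: |R|=0.7032
R=−1: 1+4/7x = −1+3/7x ⇒ -1/7x=2 ⇒ x=2/(-1/7)=-14.0000
Confirm numerically:
  x=-13.889: |R|=0.99772 <1
  x=-13.127: |R|=0.98118 <1
  x=-7.971: |R|=0.80497 <1
  x=-7.414: |R|=0.77478 <1
  x=-14.430: |R|=1.00855 >1
  x=-14.385: |R|=1.00768 >1
Stable set (-14.0000, 0).

z* = -14.0000.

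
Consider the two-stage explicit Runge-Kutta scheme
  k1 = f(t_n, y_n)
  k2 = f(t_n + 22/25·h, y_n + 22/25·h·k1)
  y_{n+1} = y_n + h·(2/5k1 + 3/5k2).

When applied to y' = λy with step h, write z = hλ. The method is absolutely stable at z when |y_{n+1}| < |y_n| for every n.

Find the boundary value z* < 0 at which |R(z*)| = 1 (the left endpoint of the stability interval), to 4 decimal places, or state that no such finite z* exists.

Test eqn y'=λy, z=hλ:
  k1=λy_n ⇒ h·k1=z·y_n;  k2=λ(1+22/25z)y_n ⇒ h·k2=z(1+22/25z)y_n
  y_{n+1}/y_n = 1 + 2/5z + 3/5z(1+22/25z) = 1 + z + 66/125z²
  so R(z) = 1 + z + 66/125z².

Find x<0 with |R(x)|<1.
x=-0.78: |R|=0.5412
R=1: x+66/125x²=0 ⇒ x=−125/66=-1.8939; min R=1−1/(4·66/125)=0.5265>−1
Confirm numerically:
  x=-1.824: |R|=0.93264 <1
  x=-1.822: |R|=0.93079 <1
  x=-1.139: |R|=0.54599 <1
  x=-1.118: |R|=0.54196 <1
  x=-2.003: |R|=1.11534 >1
  x=-1.942: |R|=1.04928 >1
So |R|<1 on (-1.8939, 0).

z* = -1.8939.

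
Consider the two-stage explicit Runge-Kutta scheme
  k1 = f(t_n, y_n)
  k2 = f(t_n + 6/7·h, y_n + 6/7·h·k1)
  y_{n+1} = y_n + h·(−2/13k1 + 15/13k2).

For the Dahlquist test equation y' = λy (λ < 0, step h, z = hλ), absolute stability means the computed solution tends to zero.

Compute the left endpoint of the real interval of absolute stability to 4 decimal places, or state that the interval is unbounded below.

left endpoint -1.0111.

On y'=λy, z=hλ:
  k1=λy_n ⇒ h·k1=z·y_n;  k2=λ(1+6/7z)y_n ⇒ h·k2=z(1+6/7z)y_n
  y_{n+1}/y_n = 1 − 2/13z + 15/13z(1+6/7z) = 1 + z + 90/91z²
  R(z) = 1 + z + 90/91z².

Solve |R(x)|<1 on ℝ⁻.
x=-0.92: |R|=0.9171
R=1: x+90/91x²=0 ⇒ x=−91/90=-1.0111; min R=1−1/(4·90/91)=0.7472>−1
Confirm numerically:
  x=-0.912: |R|=0.91060 <1
  x=-0.755: |R|=0.80876 <1
  x=-0.747: |R|=0.80488 <1
  x=-1.466: |R|=1.65954 >1
  x=-1.270: |R|=1.32518 >1
  x=-1.194: |R|=1.21597 >1
Interval (-1.0111, 0).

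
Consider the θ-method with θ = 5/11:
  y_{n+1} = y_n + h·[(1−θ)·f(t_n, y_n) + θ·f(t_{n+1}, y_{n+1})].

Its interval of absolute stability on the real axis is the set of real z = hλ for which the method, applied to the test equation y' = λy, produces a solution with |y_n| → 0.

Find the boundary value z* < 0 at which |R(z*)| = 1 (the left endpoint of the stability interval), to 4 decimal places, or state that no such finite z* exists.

left endpoint -22.0000.

With y'=λy (z=hλ):
  y_{n+1} = y_n + z·[6/11·y_n + 5/11·y_{n+1}] ⇒ (1 − 5/11z)y_{n+1} = (1 + 6/11z)y_n
  ⇒ R(z) = (1 + 6/11z)/(1 − 5/11z).

Need |R(x)|<1, x<0.
x=-1.41: |R|=0.1407
R=−1: 1+6/11x = −1+5/11x ⇒ -1/11x=2 ⇒ x=2/(-1/11)=-22.0000
Confirm numerically:
  x=-16.583: |R|=0.94232 <1
  x=-14.692: |R|=0.91347 <1
  x=-12.111: |R|=0.86180 <1
  x=-10.762: |R|=0.82660 <1
  x=-22.328: |R|=1.00267 >1
  x=-22.162: |R|=1.00133 >1
So |R|<1 on (-22.0000, 0).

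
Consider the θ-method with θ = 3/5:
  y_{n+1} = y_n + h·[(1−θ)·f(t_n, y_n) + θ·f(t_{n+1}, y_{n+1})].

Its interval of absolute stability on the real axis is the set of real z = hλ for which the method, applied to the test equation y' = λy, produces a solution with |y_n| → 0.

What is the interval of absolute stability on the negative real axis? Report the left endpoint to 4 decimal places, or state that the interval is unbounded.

On y'=λy, z=hλ:
  y_{n+1} = y_n + z·[2/5·y_n + 3/5·y_{n+1}] ⇒ (1 − 3/5z)y_{n+1} = (1 + 2/5z)y_n
  so R(z) = (1 + 2/5z)/(1 − 3/5z).

Boundary: |R(x)|=1, x<0.
x=-1.23: |R|=0.2923
x=-2: |R|=0.0909
x=-10: |R|=0.4286
x=-100: |R|=0.6393
θ=3/5≥1/2 ⇒ |1+2/5x|<|1−3/5x| ∀x<0 ⇒ interval (−∞,0).

interval (−∞, 0).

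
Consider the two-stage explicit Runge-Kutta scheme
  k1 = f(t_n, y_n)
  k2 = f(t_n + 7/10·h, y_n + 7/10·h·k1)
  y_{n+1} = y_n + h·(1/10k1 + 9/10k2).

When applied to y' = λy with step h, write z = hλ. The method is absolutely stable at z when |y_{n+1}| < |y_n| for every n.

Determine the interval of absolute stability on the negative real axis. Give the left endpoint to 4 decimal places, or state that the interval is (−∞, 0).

On y'=λy, z=hλ:
  k1=λy_n ⇒ h·k1=z·y_n;  k2=λ(1+7/10z)y_n ⇒ h·k2=z(1+7/10z)y_n
  y_{n+1}/y_n = 1 + 1/10z + 9/10z(1+7/10z) = 1 + z + 63/100z²
  R(z) = 1 + z + 63/100z².

Boundary: |R(x)|=1, x<0.
x=-0.91: |R|=0.6117
R=1: x+63/100x²=0 ⇒ x=−100/63=-1.5873; min R=1−1/(4·63/100)=0.6032>−1
Confirm numerically:
  x=-1.545: |R|=0.95883 <1
  x=-1.506: |R|=0.92286 <1
  x=-1.372: |R|=0.81390 <1
  x=-1.057: |R|=0.64687 <1
  x=-1.988: |R|=1.50185 >1
  x=-1.728: |R|=1.15317 >1
Interval (-1.5873, 0).

z∈(-1.5873,0).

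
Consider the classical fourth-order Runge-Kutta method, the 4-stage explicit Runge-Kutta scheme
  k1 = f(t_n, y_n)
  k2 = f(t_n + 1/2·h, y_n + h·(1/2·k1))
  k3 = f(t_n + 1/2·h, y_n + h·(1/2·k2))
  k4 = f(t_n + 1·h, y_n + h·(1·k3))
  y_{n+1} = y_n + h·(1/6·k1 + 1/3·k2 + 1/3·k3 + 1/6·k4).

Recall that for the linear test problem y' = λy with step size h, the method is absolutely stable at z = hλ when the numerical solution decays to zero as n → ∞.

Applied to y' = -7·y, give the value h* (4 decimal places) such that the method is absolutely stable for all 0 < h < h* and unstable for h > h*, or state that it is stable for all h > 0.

With y'=λy (z=hλ):
  order 4, 4-stage ⇒ R(z)=1+z+z^2/2+z^3/6+z^4/24
  (e.g. R(-0.34)=0.71181, |R|=0.71181)

Solve |R(x)|<1 on ℝ⁻.
x=-0.34: |R|=0.7118
|R(-2.48)|=0.6292 |R(-2.34)|=0.5116 |R(-2.26)|=0.4569
Bisect:
  x_lo=-3.4152 |R|=2.4461  x_hi=-0.2064 |R|=0.8135
  mid=-1.81083 |R|=0.28709 →hi
  mid=-2.61303 |R|=0.76986 →hi
  mid=-3.01413 |R|=1.40351 →lo
  mid=-2.81358 |R|=1.04349 →lo
  mid=-2.71330 |R|=0.89678 →hi
  mid=-2.76344 |R|=0.96755 →hi
  mid=-2.78851 |R|=1.00486 →lo
  ...
  [-2.78538,-2.78518] ⇒ x*=-2.7853
So |R|<1 on (-2.7853, 0).

(-2.7853,0); λ=-7 ⇒ h* = 0.3979.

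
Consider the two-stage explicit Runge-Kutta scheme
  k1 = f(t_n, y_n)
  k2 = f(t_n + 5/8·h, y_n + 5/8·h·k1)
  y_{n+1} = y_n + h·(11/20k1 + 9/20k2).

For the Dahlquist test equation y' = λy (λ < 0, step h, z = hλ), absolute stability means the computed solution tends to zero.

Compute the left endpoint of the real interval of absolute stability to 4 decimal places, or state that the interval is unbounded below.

Set f=λy, z=hλ:
  k1=λy_n ⇒ h·k1=z·y_n;  k2=λ(1+5/8z)y_n ⇒ h·k2=z(1+5/8z)y_n
  y_{n+1}/y_n = 1 + 11/20z + 9/20z(1+5/8z) = 1 + z + 9/32z²
  Hence R(z) = 1 + z + 9/32z².

Solve |R(x)|<1 on ℝ⁻.
x=-0.98: |R|=0.2901
R=1: x+9/32x²=0 ⇒ x=−32/9=-3.5556; min R=1−1/(4·9/32)=0.1111>−1
Confirm numerically:
  x=-3.403: |R|=0.85399 <1
  x=-3.327: |R|=0.78614 <1
  x=-2.755: |R|=0.37969 <1
  x=-2.390: |R|=0.21653 <1
  x=-4.152: |R|=1.69650 >1
  x=-3.829: |R|=1.29447 >1
  x=-3.667: |R|=1.11494 >1
Stable set (-3.5556, 0).

z* = -3.5556.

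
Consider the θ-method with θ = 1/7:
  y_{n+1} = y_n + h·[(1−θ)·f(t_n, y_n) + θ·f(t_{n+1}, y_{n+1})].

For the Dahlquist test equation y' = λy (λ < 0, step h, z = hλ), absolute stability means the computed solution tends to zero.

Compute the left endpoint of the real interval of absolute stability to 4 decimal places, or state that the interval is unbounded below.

On y'=λy, z=hλ:
  y_{n+1} = y_n + z·[6/7·y_n + 1/7·y_{n+1}] ⇒ (1 − 1/7z)y_{n+1} = (1 + 6/7z)y_n
  ⇒ R(z) = (1 + 6/7z)/(1 − 1/7z).

Need |R(x)|<1, x<0.
x=-1.23: |R|=0.0462
R=−1: 1+6/7x = −1+1/7x ⇒ -5/7x=2 ⇒ x=2/(-5/7)=-2.8000
Confirm numerically:
  x=-2.412: |R|=0.79388 <1
  x=-2.393: |R|=0.78335 <1
  x=-1.770: |R|=0.41277 <1
  x=-1.585: |R|=0.29237 <1
  x=-3.075: |R|=1.13648 >1
  x=-3.053: |R|=1.12583 >1
  x=-2.860: |R|=1.03043 >1
Interval (-2.8000, 0).

left endpoint -2.8000.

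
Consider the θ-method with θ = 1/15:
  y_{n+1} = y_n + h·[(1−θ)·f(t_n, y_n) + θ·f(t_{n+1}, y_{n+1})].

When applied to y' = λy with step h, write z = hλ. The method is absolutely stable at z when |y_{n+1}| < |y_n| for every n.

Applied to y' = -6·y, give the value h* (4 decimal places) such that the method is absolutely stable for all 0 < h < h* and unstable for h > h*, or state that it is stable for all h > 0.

(-2.3077,0); λ=-6 ⇒ h* = (30/13)/6 = 0.3846.

With y'=λy (z=hλ):
  y_{n+1} = y_n + z·[14/15·y_n + 1/15·y_{n+1}] ⇒ (1 − 1/15z)y_{n+1} = (1 + 14/15z)y_n
  R(z) = (1 + 14/15z)/(1 − 1/15z).

Boundary: |R(x)|=1, x<0.
x=-1.68: |R|=0.5108
R=−1: 1+14/15x = −1+1/15x ⇒ -13/15x=2 ⇒ x=2/(-13/15)=-2.3077
Confirm numerically:
  x=-1.643: |R|=0.48080 <1
  x=-1.619: |R|=0.46128 <1
  x=-1.615: |R|=0.45802 <1
  x=-2.658: |R|=1.25790 >1
  x=-2.557: |R|=1.18460 >1
  x=-2.512: |R|=1.15167 >1
So |R|<1 on (-2.3077, 0).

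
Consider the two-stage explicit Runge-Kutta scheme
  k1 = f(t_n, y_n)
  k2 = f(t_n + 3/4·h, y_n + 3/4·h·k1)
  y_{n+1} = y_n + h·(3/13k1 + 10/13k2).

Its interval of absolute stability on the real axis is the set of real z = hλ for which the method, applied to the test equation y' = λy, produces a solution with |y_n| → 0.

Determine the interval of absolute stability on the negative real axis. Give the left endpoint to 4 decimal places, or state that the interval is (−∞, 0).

z∈(-1.7333,0).

Test eqn y'=λy, z=hλ:
  k1=λy_n ⇒ h·k1=z·y_n;  k2=λ(1+3/4z)y_n ⇒ h·k2=z(1+3/4z)y_n
  y_{n+1}/y_n = 1 + 3/13z + 10/13z(1+3/4z) = 1 + z + 15/26z²
  Hence R(z) = 1 + z + 15/26z².

Solve |R(x)|<1 on ℝ⁻.
x=-1.52: |R|=0.8129
R=1: x+15/26x²=0 ⇒ x=−26/15=-1.7333; min R=1−1/(4·15/26)=0.5667>−1
Confirm numerically:
  x=-1.277: |R|=0.66381 <1
  x=-1.246: |R|=0.64968 <1
  x=-0.943: |R|=0.57003 <1
  x=-2.257: |R|=1.68187 >1
  x=-2.233: |R|=1.64371 >1
  x=-1.921: |R|=1.20799 >1
So |R|<1 on (-1.7333, 0).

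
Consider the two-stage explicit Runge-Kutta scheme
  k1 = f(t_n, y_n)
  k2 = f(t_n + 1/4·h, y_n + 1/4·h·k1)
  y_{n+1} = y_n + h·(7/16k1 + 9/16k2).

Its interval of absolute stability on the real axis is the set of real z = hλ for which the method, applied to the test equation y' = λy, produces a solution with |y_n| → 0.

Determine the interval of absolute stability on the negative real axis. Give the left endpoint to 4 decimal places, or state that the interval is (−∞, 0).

Set f=λy, z=hλ:
  k1=λy_n ⇒ h·k1=z·y_n;  k2=λ(1+1/4z)y_n ⇒ h·k2=z(1+1/4z)y_n
  y_{n+1}/y_n = 1 + 7/16z + 9/16z(1+1/4z) = 1 + z + 9/64z²
  ⇒ R(z) = 1 + z + 9/64z².

Find x<0 with |R(x)|<1.
x=-1.46: |R|=0.1602
R=1: x+9/64x²=0 ⇒ x=−64/9=-7.1111; min R=1−1/(4·9/64)=-0.7778>−1
Confirm numerically:
  x=-4.775: |R|=0.56866 <1
  x=-4.602: |R|=0.62379 <1
  x=-3.492: |R|=0.77721 <1
  x=-7.286: |R|=1.17919 >1
  x=-7.138: |R|=1.02699 >1
Stable set (-7.1111, 0).

(-7.1111, 0).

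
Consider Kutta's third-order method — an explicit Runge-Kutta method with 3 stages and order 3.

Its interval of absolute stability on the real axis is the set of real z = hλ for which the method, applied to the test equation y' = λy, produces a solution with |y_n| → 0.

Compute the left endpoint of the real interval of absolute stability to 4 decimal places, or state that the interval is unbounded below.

left endpoint -2.5127.

On y'=λy, z=hλ:
  order 3, 3-stage ⇒ R(z)=1+z+z^2/2+z^3/6
  (e.g. R(-0.61)=0.53822, |R|=0.53822)

Need |R(x)|<1, x<0.
x=-0.61: |R|=0.5382
|R(-2.63)|=1.2035 |R(-2.27)|=0.6431 |R(-2)|=0.3333
Bisect:
  x_lo=-3.2921 |R|=2.8197  x_hi=-0.2851 |R|=0.7517
  mid=-1.78858 |R|=0.14269 →hi
  mid=-2.54033 |R|=1.04594 →lo
  mid=-2.16446 |R|=0.51205 →hi
  mid=-2.35239 |R|=0.75511 →hi
  mid=-2.44636 |R|=0.89414 →hi
  mid=-2.49335 |R|=0.96839 →hi
  mid=-2.51684 |R|=1.00674 →lo
  ...
  [-2.51280,-2.51262] ⇒ x*=-2.5127
Interval (-2.5127, 0).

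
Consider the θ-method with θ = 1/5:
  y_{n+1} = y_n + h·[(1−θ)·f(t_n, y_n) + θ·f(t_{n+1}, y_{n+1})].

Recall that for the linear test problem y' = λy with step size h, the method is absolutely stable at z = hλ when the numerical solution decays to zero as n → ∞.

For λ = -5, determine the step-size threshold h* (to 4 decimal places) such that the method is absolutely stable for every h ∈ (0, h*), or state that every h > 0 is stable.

(-3.3333,0); λ=-5 ⇒ h* = (10/3)/5 = 0.6667.

Test eqn y'=λy, z=hλ:
  y_{n+1} = y_n + z·[4/5·y_n + 1/5·y_{n+1}] ⇒ (1 − 1/5z)y_{n+1} = (1 + 4/5z)y_n
  Hence R(z) = (1 + 4/5z)/(1 − 1/5z).

Find x<0 with |R(x)|<1.
x=-0.92: |R|=0.2230
R=−1: 1+4/5x = −1+1/5x ⇒ -3/5x=2 ⇒ x=2/(-3/5)=-3.3333
Confirm numerically:
  x=-2.893: |R|=0.83264 <1
  x=-2.878: |R|=0.82661 <1
  x=-1.537: |R|=0.17562 <1
  x=-3.610: |R|=1.09640 >1
  x=-3.430: |R|=1.03440 >1
So |R|<1 on (-3.3333, 0).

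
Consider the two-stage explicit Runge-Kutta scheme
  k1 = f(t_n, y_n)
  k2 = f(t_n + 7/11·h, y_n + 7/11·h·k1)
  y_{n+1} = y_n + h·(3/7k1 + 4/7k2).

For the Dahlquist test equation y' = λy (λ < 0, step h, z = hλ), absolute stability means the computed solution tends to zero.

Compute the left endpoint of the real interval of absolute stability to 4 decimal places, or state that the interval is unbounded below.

z* = -2.7500.

Set f=λy, z=hλ:
  k1=λy_n ⇒ h·k1=z·y_n;  k2=λ(1+7/11z)y_n ⇒ h·k2=z(1+7/11z)y_n
  y_{n+1}/y_n = 1 + 3/7z + 4/7z(1+7/11z) = 1 + z + 4/11z²
  Hence R(z) = 1 + z + 4/11z².

Need |R(x)|<1, x<0.
x=-1.74: |R|=0.3609
R=1: x+4/11x²=0 ⇒ x=−11/4=-2.7500; min R=1−1/(4·4/11)=0.3125>−1
Confirm numerically:
  x=-1.762: |R|=0.36696 <1
  x=-1.634: |R|=0.33689 <1
  x=-1.500: |R|=0.31818 <1
  x=-3.313: |R|=1.67826 >1
  x=-2.949: |R|=1.21340 >1
Stable set (-2.7500, 0).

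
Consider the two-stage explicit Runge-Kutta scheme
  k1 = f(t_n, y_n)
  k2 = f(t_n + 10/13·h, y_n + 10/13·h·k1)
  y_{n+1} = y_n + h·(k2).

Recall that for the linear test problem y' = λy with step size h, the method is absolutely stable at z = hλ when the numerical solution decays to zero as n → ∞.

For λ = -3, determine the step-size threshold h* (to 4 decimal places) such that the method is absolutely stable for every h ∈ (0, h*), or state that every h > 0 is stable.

(-1.3000,0); λ=-3 ⇒ h* = (13/10)/3 = 0.4333.

Set f=λy, z=hλ:
  k1=λy_n ⇒ h·k1=z·y_n;  k2=λ(1+10/13z)y_n ⇒ h·k2=z(1+10/13z)y_n
  y_{n+1}/y_n = 1 + z(1+10/13z) = 1 + z + 10/13z²
  so R(z) = 1 + z + 10/13z².

Find x<0 with |R(x)|<1.
x=-0.88: |R|=0.7157
R=1: x+10/13x²=0 ⇒ x=−13/10=-1.3000; min R=1−1/(4·10/13)=0.6750>−1
Confirm numerically:
  x=-0.891: |R|=0.71968 <1
  x=-0.859: |R|=0.70860 <1
  x=-0.699: |R|=0.67685 <1
  x=-1.590: |R|=1.35469 >1
  x=-1.584: |R|=1.34604 >1
  x=-1.527: |R|=1.26664 >1
Stable set (-1.3000, 0).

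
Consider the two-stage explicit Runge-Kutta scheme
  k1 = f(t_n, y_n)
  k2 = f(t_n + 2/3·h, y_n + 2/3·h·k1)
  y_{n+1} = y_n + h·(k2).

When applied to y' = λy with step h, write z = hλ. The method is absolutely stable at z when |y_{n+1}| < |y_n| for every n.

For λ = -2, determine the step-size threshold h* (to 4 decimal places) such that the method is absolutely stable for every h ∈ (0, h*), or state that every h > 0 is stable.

(-1.5000,0); λ=-2 ⇒ h* = (3/2)/2 = 0.7500.

Set f=λy, z=hλ:
  k1=λy_n ⇒ h·k1=z·y_n;  k2=λ(1+2/3z)y_n ⇒ h·k2=z(1+2/3z)y_n
  y_{n+1}/y_n = 1 + z(1+2/3z) = 1 + z + 2/3z²
  so R(z) = 1 + z + 2/3z².

Need |R(x)|<1, x<0.
x=-1.3: |R|=0.8267
R=1: x+2/3x²=0 ⇒ x=−3/2=-1.5000; min R=1−1/(4·2/3)=0.6250>−1
Confirm numerically:
  x=-1.287: |R|=0.81725 <1
  x=-0.980: |R|=0.66027 <1
  x=-0.745: |R|=0.62502 <1
  x=-2.045: |R|=1.74302 >1
  x=-1.919: |R|=1.53604 >1
  x=-1.569: |R|=1.07217 >1
Stable set (-1.5000, 0).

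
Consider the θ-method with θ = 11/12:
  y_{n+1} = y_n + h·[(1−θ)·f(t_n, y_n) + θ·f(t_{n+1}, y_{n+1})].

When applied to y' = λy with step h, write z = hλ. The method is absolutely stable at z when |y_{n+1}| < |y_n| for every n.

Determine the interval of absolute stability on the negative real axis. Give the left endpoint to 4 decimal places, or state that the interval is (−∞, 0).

On y'=λy, z=hλ:
  y_{n+1} = y_n + z·[1/12·y_n + 11/12·y_{n+1}] ⇒ (1 − 11/12z)y_{n+1} = (1 + 1/12z)y_n
  ⇒ R(z) = (1 + 1/12z)/(1 − 11/12z).

Boundary: |R(x)|=1, x<0.
x=-1.14: |R|=0.4425
x=-2: |R|=0.2941
x=-10: |R|=0.0164
x=-100: |R|=0.0791
θ=11/12≥1/2 ⇒ |1+1/12x|<|1−11/12x| ∀x<0 ⇒ interval (−∞,0).

interval (−∞, 0).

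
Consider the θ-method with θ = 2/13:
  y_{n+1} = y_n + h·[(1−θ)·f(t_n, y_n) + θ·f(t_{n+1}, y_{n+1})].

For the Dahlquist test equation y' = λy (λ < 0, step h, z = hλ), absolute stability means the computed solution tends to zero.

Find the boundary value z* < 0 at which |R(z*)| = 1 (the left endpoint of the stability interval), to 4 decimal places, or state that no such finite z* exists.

z* = -2.8889.

With y'=λy (z=hλ):
  y_{n+1} = y_n + z·[11/13·y_n + 2/13·y_{n+1}] ⇒ (1 − 2/13z)y_{n+1} = (1 + 11/13z)y_n
  so R(z) = (1 + 11/13z)/(1 − 2/13z).

Find x<0 with |R(x)|<1.
x=-1.74: |R|=0.3726
R=−1: 1+11/13x = −1+2/13x ⇒ -9/13x=2 ⇒ x=2/(-9/13)=-2.8889
Confirm numerically:
  x=-1.815: |R|=0.41882 <1
  x=-1.480: |R|=0.20551 <1
  x=-1.455: |R|=0.18887 <1
  x=-3.445: |R|=1.25163 >1
  x=-2.986: |R|=1.04607 >1
So |R|<1 on (-2.8889, 0).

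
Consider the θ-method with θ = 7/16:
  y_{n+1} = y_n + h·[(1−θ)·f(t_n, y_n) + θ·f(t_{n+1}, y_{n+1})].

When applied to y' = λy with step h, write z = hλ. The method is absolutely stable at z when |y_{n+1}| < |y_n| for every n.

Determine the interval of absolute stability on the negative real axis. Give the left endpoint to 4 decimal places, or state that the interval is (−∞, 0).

(-16.0000, 0).

With y'=λy (z=hλ):
  y_{n+1} = y_n + z·[9/16·y_n + 7/16·y_{n+1}] ⇒ (1 − 7/16z)y_{n+1} = (1 + 9/16z)y_n
  ⇒ R(z) = (1 + 9/16z)/(1 − 7/16z).

Solve |R(x)|<1 on ℝ⁻.
x=-1.29: |R|=0.1754
R=−1: 1+9/16x = −1+7/16x ⇒ -1/8x=2 ⇒ x=2/(-1/8)=-16.0000
Confirm numerically:
  x=-14.821: |R|=0.98031 <1
  x=-13.540: |R|=0.95559 <1
  x=-10.148: |R|=0.86553 <1
  x=-9.445: |R|=0.84035 <1
  x=-16.543: |R|=1.00824 >1
  x=-16.480: |R|=1.00731 >1
  x=-16.132: |R|=1.00205 >1
So |R|<1 on (-16.0000, 0).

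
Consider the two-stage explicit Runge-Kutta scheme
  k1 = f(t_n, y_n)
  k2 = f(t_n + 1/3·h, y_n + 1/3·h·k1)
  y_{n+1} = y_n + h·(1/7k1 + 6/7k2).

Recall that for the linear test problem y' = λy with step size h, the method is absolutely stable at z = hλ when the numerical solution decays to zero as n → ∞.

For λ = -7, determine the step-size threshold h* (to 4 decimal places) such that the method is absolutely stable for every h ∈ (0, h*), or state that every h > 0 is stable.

(-3.5000,0); λ=-7 ⇒ h* = (7/2)/7 = 0.5000.

Set f=λy, z=hλ:
  k1=λy_n ⇒ h·k1=z·y_n;  k2=λ(1+1/3z)y_n ⇒ h·k2=z(1+1/3z)y_n
  y_{n+1}/y_n = 1 + 1/7z + 6/7z(1+1/3z) = 1 + z + 2/7z²
  Hence R(z) = 1 + z + 2/7z².

Find x<0 with |R(x)|<1.
x=-1.02: |R|=0.2773
R=1: x+2/7x²=0 ⇒ x=−7/2=-3.5000; min R=1−1/(4·2/7)=0.1250>−1
Confirm numerically:
  x=-2.668: |R|=0.36578 <1
  x=-2.200: |R|=0.18286 <1
  x=-1.728: |R|=0.12514 <1
  x=-1.587: |R|=0.13259 <1
  x=-3.960: |R|=1.52046 >1
  x=-3.586: |R|=1.08811 >1
Interval (-3.5000, 0).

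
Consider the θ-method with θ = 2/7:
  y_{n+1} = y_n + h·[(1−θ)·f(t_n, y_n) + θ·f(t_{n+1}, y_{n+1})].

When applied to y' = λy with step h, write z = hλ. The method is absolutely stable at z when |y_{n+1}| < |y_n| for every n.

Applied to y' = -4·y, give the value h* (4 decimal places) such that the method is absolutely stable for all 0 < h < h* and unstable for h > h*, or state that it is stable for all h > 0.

(-4.6667,0); λ=-4 ⇒ h* = (14/3)/4 = 1.1667.

Set f=λy, z=hλ:
  y_{n+1} = y_n + z·[5/7·y_n + 2/7·y_{n+1}] ⇒ (1 − 2/7z)y_{n+1} = (1 + 5/7z)y_n
  R(z) = (1 + 5/7z)/(1 − 2/7z).

Solve |R(x)|<1 on ℝ⁻.
x=-0.6: |R|=0.4878
R=−1: 1+5/7x = −1+2/7x ⇒ -3/7x=2 ⇒ x=2/(-3/7)=-4.6667
Confirm numerically:
  x=-4.592: |R|=0.98616 <1
  x=-3.412: |R|=0.72772 <1
  x=-3.178: |R|=0.66562 <1
  x=-2.895: |R|=0.58444 <1
  x=-5.243: |R|=1.09888 >1
  x=-5.109: |R|=1.07707 >1
  x=-5.089: |R|=1.07376 >1
Stable set (-4.6667, 0).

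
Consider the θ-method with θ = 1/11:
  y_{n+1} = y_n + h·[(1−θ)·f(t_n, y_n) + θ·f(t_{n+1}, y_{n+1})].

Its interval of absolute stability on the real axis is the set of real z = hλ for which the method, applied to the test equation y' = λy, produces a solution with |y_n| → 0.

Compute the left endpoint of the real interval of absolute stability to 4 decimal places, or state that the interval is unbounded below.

z* = -2.4444.

On y'=λy, z=hλ:
  y_{n+1} = y_n + z·[10/11·y_n + 1/11·y_{n+1}] ⇒ (1 − 1/11z)y_{n+1} = (1 + 10/11z)y_n
  R(z) = (1 + 10/11z)/(1 − 1/11z).

Need |R(x)|<1, x<0.
x=-0.7: |R|=0.3419
R=−1: 1+10/11x = −1+1/11x ⇒ -9/11x=2 ⇒ x=2/(-9/11)=-2.4444
Confirm numerically:
  x=-1.942: |R|=0.65059 <1
  x=-1.607: |R|=0.40216 <1
  x=-0.998: |R|=0.08501 <1
  x=-2.576: |R|=1.08721 >1
  x=-2.538: |R|=1.06220 >1
So |R|<1 on (-2.4444, 0).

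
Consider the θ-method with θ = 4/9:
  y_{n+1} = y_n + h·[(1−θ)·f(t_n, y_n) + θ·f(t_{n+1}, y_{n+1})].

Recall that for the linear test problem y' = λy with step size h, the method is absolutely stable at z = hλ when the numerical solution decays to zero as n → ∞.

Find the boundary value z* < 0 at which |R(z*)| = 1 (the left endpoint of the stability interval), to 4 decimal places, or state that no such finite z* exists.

z* = -18.0000.

Set f=λy, z=hλ:
  y_{n+1} = y_n + z·[5/9·y_n + 4/9·y_{n+1}] ⇒ (1 − 4/9z)y_{n+1} = (1 + 5/9z)y_n
  ⇒ R(z) = (1 + 5/9z)/(1 − 4/9z).

Find x<0 with |R(x)|<1.
x=-1.75: |R|=0.0156
R=−1: 1+5/9x = −1+4/9x ⇒ -1/9x=2 ⇒ x=2/(-1/9)=-18.0000
Confirm numerically:
  x=-17.780: |R|=0.99725 <1
  x=-16.233: |R|=0.97610 <1
  x=-13.011: |R|=0.91827 <1
  x=-8.589: |R|=0.78294 <1
  x=-18.584: |R|=1.00701 >1
  x=-18.580: |R|=1.00696 >1
  x=-18.579: |R|=1.00695 >1
Stable set (-18.0000, 0).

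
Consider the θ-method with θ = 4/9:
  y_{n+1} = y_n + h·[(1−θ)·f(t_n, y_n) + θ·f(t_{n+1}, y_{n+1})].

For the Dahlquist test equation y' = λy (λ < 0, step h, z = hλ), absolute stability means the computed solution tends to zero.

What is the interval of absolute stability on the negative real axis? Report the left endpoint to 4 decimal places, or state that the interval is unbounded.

(-18.0000, 0).

On y'=λy, z=hλ:
  y_{n+1} = y_n + z·[5/9·y_n + 4/9·y_{n+1}] ⇒ (1 − 4/9z)y_{n+1} = (1 + 5/9z)y_n
  ⇒ R(z) = (1 + 5/9z)/(1 − 4/9z).

Boundary: |R(x)|=1, x<0.
x=-1.77: |R|=0.0093
R=−1: 1+5/9x = −1+4/9x ⇒ -1/9x=2 ⇒ x=2/(-1/9)=-18.0000
Confirm numerically:
  x=-17.837: |R|=0.99797 <1
  x=-11.674: |R|=0.88642 <1
  x=-11.085: |R|=0.87036 <1
  x=-7.394: |R|=0.72506 <1
  x=-18.524: |R|=1.00631 >1
  x=-18.486: |R|=1.00586 >1
  x=-18.240: |R|=1.00293 >1
So |R|<1 on (-18.0000, 0).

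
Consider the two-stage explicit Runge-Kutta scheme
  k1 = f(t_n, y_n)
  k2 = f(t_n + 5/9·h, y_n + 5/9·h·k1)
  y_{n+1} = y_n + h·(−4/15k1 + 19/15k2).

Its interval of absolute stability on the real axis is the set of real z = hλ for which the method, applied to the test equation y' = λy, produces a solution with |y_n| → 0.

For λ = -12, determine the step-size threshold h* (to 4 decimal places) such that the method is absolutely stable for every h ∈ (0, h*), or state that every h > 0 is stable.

With y'=λy (z=hλ):
  k1=λy_n ⇒ h·k1=z·y_n;  k2=λ(1+5/9z)y_n ⇒ h·k2=z(1+5/9z)y_n
  y_{n+1}/y_n = 1 − 4/15z + 19/15z(1+5/9z) = 1 + z + 19/27z²
  R(z) = 1 + z + 19/27z².

Find x<0 with |R(x)|<1.
x=-0.41: |R|=0.7083
R=1: x+19/27x²=0 ⇒ x=−27/19=-1.4211; min R=1−1/(4·19/27)=0.6447>−1
Confirm numerically:
  x=-1.136: |R|=0.77213 <1
  x=-1.103: |R|=0.75313 <1
  x=-0.837: |R|=0.65599 <1
  x=-1.791: |R|=1.46626 >1
  x=-1.561: |R|=1.15373 >1
  x=-1.505: |R|=1.08891 >1
Interval (-1.4211, 0).

(-1.4211,0); λ=-12 ⇒ h* = (27/19)/12 = 0.1184.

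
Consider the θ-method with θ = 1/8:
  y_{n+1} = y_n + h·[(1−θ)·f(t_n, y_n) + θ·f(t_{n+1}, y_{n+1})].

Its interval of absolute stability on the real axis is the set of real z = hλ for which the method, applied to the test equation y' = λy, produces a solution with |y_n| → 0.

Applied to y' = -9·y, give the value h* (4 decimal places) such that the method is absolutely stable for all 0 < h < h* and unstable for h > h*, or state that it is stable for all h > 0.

(-2.6667,0); λ=-9 ⇒ h* = (8/3)/9 = 0.2963.

With y'=λy (z=hλ):
  y_{n+1} = y_n + z·[7/8·y_n + 1/8·y_{n+1}] ⇒ (1 − 1/8z)y_{n+1} = (1 + 7/8z)y_n
  ⇒ R(z) = (1 + 7/8z)/(1 − 1/8z).

Boundary: |R(x)|=1, x<0.
x=-1.4: |R|=0.1915
R=−1: 1+7/8x = −1+1/8x ⇒ -3/4x=2 ⇒ x=2/(-3/4)=-2.6667
Confirm numerically:
  x=-2.644: |R|=0.98722 <1
  x=-2.338: |R|=0.80925 <1
  x=-1.097: |R|=0.03529 <1
  x=-3.097: |R|=1.23268 >1
  x=-3.018: |R|=1.19132 >1
  x=-2.820: |R|=1.08503 >1
Stable set (-2.6667, 0).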